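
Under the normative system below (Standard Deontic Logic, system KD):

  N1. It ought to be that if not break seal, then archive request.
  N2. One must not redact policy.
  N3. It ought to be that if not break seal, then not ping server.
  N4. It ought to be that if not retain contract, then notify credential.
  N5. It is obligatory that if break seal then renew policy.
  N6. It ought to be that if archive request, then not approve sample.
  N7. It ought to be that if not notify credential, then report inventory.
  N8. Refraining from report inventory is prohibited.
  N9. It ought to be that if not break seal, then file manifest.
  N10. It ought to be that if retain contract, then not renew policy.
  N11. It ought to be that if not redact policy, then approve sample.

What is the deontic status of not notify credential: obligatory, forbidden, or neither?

Premise 2, F(redact_policy), is equivalent to O(¬redact_policy).
From O(¬redact_policy) and premise 11, O(¬redact_policy → approve_sample), we obtain O(approve_sample).
The contrapositive of premise 6 (O(archive_request → ¬approve_sample)) is O(approve_sample → ¬archive_request), and O(approve_sample) is already established, so O(¬archive_request).
Premise 1, O(¬break_seal → archive_request), contraposes to O(¬archive_request → break_seal); with O(¬archive_request) we get O(break_seal).
Applying K to premise 5 (O(break_seal → renew_policy)) and O(break_seal) yields O(renew_policy).
Premise 10 is O(retain_contract → ¬renew_policy); contrapositively O(renew_policy → ¬retain_contract). Since O(renew_policy) holds, K gives O(¬retain_contract).
From O(¬retain_contract) and premise 4, O(¬retain_contract → notify_credential), we obtain O(notify_credential).
Premises 3, 7, 8, 9 do not contribute to this derivation.
Thus O(notify_credential), which is F(¬notify_credential): ¬notify_credential is forbidden.

Forbidden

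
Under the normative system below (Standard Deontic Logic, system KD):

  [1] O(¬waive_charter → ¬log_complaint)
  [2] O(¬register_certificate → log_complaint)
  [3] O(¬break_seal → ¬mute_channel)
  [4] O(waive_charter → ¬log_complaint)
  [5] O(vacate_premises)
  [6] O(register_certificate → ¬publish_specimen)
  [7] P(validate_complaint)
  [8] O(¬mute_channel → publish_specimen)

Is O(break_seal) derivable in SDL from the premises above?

Yes

Premises 1 and 4 are O(¬waive_charter → ¬log_complaint) and O(waive_charter → ¬log_complaint); every ideal world satisfies ¬waive_charter or waive_charter, so in either case ¬log_complaint holds — hence O(¬log_complaint).
Premise 2, O(¬register_certificate → log_complaint), contraposes to O(¬log_complaint → register_certificate); with O(¬log_complaint) we get O(register_certificate).
Premise 6 is O(register_certificate → ¬publish_specimen); since O(register_certificate), deontic closure gives O(¬publish_specimen).
Premise 8, O(¬mute_channel → publish_specimen), contraposes to O(¬publish_specimen → mute_channel); with O(¬publish_specimen) we get O(mute_channel).
Premise 3, O(¬break_seal → ¬mute_channel), contraposes to O(mute_channel → break_seal); with O(mute_channel) we get O(break_seal).
Premises 5, 7 do not contribute to this derivation.
So O(break_seal) follows.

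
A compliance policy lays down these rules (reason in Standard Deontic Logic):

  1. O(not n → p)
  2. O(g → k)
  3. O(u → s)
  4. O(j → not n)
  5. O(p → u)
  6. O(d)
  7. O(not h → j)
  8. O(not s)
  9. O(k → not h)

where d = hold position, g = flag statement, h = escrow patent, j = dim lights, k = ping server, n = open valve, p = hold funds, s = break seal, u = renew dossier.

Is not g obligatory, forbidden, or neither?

Premise 8 gives O(not s).
Premise 3 is O(u → s); contrapositively O(not s → not u). Since O(not s) holds, K gives O(not u).
Premise 5 is O(p → u); contrapositively O(not u → not p). Since O(not u) holds, K gives O(not p).
Premise 1 is O(not n → p); contrapositively O(not p → n). Since O(not p) holds, K gives O(n).
Premise 4 is O(j → not n); contrapositively O(n → not j). Since O(n) holds, K gives O(not j).
The contrapositive of premise 7 (O(not h → j)) is O(not j → h), and O(not j) is already established, so O(h).
Premise 9, O(k → not h), contraposes to O(h → not k); with O(h) we get O(not k).
Premise 2, O(g → k), contraposes to O(not k → not g); with O(not k) we get O(not g).
Premise 6 does not contribute to this derivation.
Hence not g is obligatory.

Obligatory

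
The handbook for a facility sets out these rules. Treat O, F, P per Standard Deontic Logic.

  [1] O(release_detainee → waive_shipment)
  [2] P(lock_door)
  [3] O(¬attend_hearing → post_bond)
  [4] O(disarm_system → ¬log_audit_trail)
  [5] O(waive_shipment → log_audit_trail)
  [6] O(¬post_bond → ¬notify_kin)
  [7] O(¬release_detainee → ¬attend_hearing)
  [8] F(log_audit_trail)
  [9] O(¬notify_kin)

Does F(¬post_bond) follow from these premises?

F(log_audit_trail) at premise 8 means O(¬log_audit_trail).
Premise 5, O(waive_shipment → log_audit_trail), contraposes to O(¬log_audit_trail → ¬waive_shipment); with O(¬log_audit_trail) we get O(¬waive_shipment).
Premise 1, O(release_detainee → waive_shipment), contraposes to O(¬waive_shipment → ¬release_detainee); with O(¬waive_shipment) we get O(¬release_detainee).
Applying K to premise 7 (O(¬release_detainee → ¬attend_hearing)) and O(¬release_detainee) yields O(¬attend_hearing).
Premise 3 is O(¬attend_hearing → post_bond); since O(¬attend_hearing), deontic closure gives O(post_bond).
Premises 2, 4, 6, 9 do not contribute to this derivation.
So O(post_bond) holds, i.e. F(¬post_bond). The claim follows.

Yes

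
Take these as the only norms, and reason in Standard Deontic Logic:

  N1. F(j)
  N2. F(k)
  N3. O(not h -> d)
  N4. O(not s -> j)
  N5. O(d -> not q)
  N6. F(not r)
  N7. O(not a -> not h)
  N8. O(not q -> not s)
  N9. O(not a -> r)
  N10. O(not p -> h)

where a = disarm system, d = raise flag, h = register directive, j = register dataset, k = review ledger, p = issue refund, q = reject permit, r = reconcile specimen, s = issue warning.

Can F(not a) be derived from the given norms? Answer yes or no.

Premise 1, F(j), is equivalent to O(not j).
Premise 4, O(not s -> j), contraposes to O(not j -> s); with O(not j) we get O(s).
The contrapositive of premise 8 (O(not q -> not s)) is O(s -> q), and O(s) is already established, so O(q).
The contrapositive of premise 5 (O(d -> not q)) is O(q -> not d), and O(q) is already established, so O(not d).
Premise 3 is O(not h -> d); contrapositively O(not d -> h). Since O(not d) holds, K gives O(h).
Premise 7, O(not a -> not h), contraposes to O(h -> a); with O(h) we get O(a).
Premises 2, 6, 9, 10 do not contribute to this derivation.
So O(a) holds, i.e. F(not a). The claim follows.

Yes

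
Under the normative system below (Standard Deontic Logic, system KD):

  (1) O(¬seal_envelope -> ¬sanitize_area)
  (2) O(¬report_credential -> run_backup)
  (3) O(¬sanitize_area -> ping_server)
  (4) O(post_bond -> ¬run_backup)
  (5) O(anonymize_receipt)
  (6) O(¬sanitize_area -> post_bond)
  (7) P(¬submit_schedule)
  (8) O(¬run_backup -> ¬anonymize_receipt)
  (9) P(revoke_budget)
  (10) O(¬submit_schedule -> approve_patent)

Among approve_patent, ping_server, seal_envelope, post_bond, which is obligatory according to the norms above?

Premise 5 gives O(anonymize_receipt).
The contrapositive of premise 8 (O(¬run_backup -> ¬anonymize_receipt)) is O(anonymize_receipt -> run_backup), and O(anonymize_receipt) is already established, so O(run_backup).
Premise 4, O(post_bond -> ¬run_backup), contraposes to O(run_backup -> ¬post_bond); with O(run_backup) we get O(¬post_bond).
Premise 6 is O(¬sanitize_area -> post_bond); contrapositively O(¬post_bond -> sanitize_area). Since O(¬post_bond) holds, K gives O(sanitize_area).
Premise 1 is O(¬seal_envelope -> ¬sanitize_area); contrapositively O(sanitize_area -> seal_envelope). Since O(sanitize_area) holds, K gives O(seal_envelope).
So O(seal_envelope) holds — seal_envelope is obligatory. None of the other listed options is made obligatory by any chain of premises.

seal_envelope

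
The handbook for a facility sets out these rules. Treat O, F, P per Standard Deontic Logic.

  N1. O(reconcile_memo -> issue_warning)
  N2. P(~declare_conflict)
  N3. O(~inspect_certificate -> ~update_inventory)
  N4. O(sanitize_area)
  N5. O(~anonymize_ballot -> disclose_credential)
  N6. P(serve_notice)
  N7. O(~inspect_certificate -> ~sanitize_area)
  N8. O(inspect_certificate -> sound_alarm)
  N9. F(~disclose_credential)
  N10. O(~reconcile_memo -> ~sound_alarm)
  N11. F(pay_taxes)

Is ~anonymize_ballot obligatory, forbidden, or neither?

Premise 5 is O(~anonymize_ballot -> disclose_credential); even if O(disclose_credential) held, inferring O(~anonymize_ballot) would be affirming the consequent — invalid.
No premise or chain of K-axiom applications forces O(~anonymize_ballot), and none forces O(anonymize_ballot). So ~anonymize_ballot is neither obligatory nor forbidden under these norms.

Neither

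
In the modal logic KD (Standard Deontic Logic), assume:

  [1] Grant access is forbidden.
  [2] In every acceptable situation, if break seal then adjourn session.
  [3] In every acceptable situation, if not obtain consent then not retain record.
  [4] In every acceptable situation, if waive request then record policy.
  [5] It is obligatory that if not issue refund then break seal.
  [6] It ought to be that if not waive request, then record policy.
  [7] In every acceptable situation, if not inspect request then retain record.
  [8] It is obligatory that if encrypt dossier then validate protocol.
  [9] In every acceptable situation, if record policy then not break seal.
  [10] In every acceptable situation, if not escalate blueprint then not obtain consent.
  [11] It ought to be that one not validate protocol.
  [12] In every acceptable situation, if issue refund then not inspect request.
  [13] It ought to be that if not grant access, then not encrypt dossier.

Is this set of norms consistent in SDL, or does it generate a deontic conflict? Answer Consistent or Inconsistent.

Consistent

Premise 8 is O(encrypt_dossier → validate_protocol), but O(encrypt_dossier) is not derivable from the premises, so it does not yield O(validate_protocol).
So O(validate_protocol) is not derivable, and the apparent clash with O(¬validate_protocol) does not arise.
A world satisfying every obligation exists (e.g. adjourn_session=false, break_seal=false, encrypt_dossier=false, escalate_blueprint=true, grant_access=false, inspect_request=false, issue_refund=true, obtain_consent=true, record_policy=true, retain_record=true, validate_protocol=false, waive_request=false); no atom is both obligatory and forbidden, so the set is consistent.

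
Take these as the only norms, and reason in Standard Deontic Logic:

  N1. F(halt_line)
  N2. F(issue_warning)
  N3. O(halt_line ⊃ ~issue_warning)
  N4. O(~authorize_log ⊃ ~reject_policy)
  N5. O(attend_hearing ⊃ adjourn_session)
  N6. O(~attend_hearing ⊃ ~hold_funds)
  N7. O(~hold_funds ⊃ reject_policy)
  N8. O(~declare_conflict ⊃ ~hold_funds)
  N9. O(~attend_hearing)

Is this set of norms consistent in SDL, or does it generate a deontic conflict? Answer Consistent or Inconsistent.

Consistent

Premise 3 is O(halt_line ⊃ ~issue_warning); even if O(~issue_warning) held, inferring O(halt_line) would be affirming the consequent — invalid.
So O(halt_line) is not derivable, and the apparent clash with O(~halt_line) does not arise.
A world satisfying every obligation exists (e.g. adjourn_session=false, attend_hearing=false, authorize_log=true, declare_conflict=false, halt_line=false, hold_funds=false, issue_warning=false, reject_policy=true); no atom is both obligatory and forbidden, so the set is consistent.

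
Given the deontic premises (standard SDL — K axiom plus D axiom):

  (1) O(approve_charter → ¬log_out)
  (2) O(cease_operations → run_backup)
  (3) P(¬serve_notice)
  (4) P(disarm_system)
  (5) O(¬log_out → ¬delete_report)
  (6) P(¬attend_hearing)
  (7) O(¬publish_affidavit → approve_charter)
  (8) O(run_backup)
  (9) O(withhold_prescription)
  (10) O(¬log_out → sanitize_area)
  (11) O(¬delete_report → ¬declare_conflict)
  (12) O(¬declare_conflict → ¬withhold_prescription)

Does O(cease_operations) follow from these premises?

Premise 2 is O(cease_operations → run_backup); even if O(run_backup) held, inferring O(cease_operations) would be affirming the consequent — invalid.
No other premise forces O(cease_operations). An ideal world satisfying every premise can still have cease_operations false, so O(cease_operations) is not derivable.

No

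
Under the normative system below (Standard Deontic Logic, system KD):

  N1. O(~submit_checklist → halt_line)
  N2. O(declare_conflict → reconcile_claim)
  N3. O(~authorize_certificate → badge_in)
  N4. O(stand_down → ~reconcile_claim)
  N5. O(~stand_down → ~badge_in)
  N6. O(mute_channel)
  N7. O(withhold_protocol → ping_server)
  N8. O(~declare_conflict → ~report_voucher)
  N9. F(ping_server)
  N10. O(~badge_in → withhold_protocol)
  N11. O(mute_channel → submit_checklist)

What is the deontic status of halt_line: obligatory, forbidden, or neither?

Neither

Premise 1 is O(~submit_checklist → halt_line), but O(~submit_checklist) is not derivable from the premises, so it does not yield O(halt_line).
No premise or chain of K-axiom applications forces O(halt_line), and none forces O(~halt_line). So halt_line is neither obligatory nor forbidden under these norms.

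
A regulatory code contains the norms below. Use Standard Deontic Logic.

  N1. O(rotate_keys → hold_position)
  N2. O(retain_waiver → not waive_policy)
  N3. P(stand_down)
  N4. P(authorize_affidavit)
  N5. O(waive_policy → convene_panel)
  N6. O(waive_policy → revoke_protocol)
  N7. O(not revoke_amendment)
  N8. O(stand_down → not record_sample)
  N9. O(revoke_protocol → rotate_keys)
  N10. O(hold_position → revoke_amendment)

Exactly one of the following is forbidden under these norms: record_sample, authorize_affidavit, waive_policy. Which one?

Premise 7 gives O(not revoke_amendment).
Premise 10 is O(hold_position → revoke_amendment); contrapositively O(not revoke_amendment → not hold_position). Since O(not revoke_amendment) holds, K gives O(not hold_position).
Premise 1, O(rotate_keys → hold_position), contraposes to O(not hold_position → not rotate_keys); with O(not hold_position) we get O(not rotate_keys).
Premise 9, O(revoke_protocol → rotate_keys), contraposes to O(not rotate_keys → not revoke_protocol); with O(not rotate_keys) we get O(not revoke_protocol).
The contrapositive of premise 6 (O(waive_policy → revoke_protocol)) is O(not revoke_protocol → not waive_policy), and O(not revoke_protocol) is already established, so O(not waive_policy).
So O(not waive_policy) holds, i.e. waive_policy is forbidden. None of the other listed options is forbidden under the premises.

waive_policy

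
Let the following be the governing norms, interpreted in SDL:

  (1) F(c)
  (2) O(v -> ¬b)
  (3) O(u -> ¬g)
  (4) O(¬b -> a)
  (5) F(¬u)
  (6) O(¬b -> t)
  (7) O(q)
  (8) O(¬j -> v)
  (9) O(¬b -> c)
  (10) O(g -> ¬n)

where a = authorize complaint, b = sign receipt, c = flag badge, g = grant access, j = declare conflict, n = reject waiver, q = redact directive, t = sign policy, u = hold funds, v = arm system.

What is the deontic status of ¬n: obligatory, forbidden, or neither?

Neither

Premise 10 is O(g -> ¬n), but O(g) is not derivable from the premises, so it does not yield O(¬n).
No premise or chain of K-axiom applications forces O(¬n), and none forces O(n). So ¬n is neither obligatory nor forbidden under these norms.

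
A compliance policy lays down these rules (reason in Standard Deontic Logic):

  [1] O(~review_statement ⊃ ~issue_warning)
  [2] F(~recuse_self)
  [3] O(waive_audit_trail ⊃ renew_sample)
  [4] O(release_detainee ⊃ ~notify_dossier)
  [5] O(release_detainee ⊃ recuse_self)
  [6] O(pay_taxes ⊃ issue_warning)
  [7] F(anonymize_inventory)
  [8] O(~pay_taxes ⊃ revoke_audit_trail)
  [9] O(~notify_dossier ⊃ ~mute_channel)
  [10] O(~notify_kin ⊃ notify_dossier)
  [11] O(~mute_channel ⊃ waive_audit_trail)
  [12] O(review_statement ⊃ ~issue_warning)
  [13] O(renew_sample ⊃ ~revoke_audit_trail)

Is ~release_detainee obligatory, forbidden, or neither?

Obligatory

Premises 1 and 12 are O(~review_statement ⊃ ~issue_warning) and O(review_statement ⊃ ~issue_warning); every ideal world satisfies ~review_statement or review_statement, so in either case ~issue_warning holds — hence O(~issue_warning).
Premise 6 is O(pay_taxes ⊃ issue_warning); contrapositively O(~issue_warning ⊃ ~pay_taxes). Since O(~issue_warning) holds, K gives O(~pay_taxes).
With premise 8, O(~pay_taxes ⊃ revoke_audit_trail), the K-axiom yields O(revoke_audit_trail).
Premise 13 is O(renew_sample ⊃ ~revoke_audit_trail); contrapositively O(revoke_audit_trail ⊃ ~renew_sample). Since O(revoke_audit_trail) holds, K gives O(~renew_sample).
The contrapositive of premise 3 (O(waive_audit_trail ⊃ renew_sample)) is O(~renew_sample ⊃ ~waive_audit_trail), and O(~renew_sample) is already established, so O(~waive_audit_trail).
Premise 11, O(~mute_channel ⊃ waive_audit_trail), contraposes to O(~waive_audit_trail ⊃ mute_channel); with O(~waive_audit_trail) we get O(mute_channel).
The contrapositive of premise 9 (O(~notify_dossier ⊃ ~mute_channel)) is O(mute_channel ⊃ notify_dossier), and O(mute_channel) is already established, so O(notify_dossier).
The contrapositive of premise 4 (O(release_detainee ⊃ ~notify_dossier)) is O(notify_dossier ⊃ ~release_detainee), and O(notify_dossier) is already established, so O(~release_detainee).
Premises 2, 5, 7, 10 do not contribute to this derivation.
Hence ~release_detainee is obligatory.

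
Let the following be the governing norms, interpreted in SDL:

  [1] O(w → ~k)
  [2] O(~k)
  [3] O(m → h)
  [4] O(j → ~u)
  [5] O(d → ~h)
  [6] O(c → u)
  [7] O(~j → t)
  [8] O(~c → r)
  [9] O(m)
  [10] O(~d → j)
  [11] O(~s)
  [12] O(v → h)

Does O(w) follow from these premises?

No

Premise 1 is O(w → ~k); even if O(~k) held, inferring O(w) would be affirming the consequent — invalid.
No other premise forces O(w). An ideal world satisfying every premise can still have w false, so O(w) is not derivable.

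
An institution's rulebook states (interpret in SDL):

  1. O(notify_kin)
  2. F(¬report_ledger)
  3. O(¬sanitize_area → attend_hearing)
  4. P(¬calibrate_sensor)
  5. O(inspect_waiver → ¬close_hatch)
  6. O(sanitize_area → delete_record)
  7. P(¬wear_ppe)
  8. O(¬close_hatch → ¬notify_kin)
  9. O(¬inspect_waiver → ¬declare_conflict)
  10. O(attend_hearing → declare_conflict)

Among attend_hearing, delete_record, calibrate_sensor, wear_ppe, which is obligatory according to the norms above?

From premise 1 we have O(notify_kin).
Premise 8, O(¬close_hatch → ¬notify_kin), contraposes to O(notify_kin → close_hatch); with O(notify_kin) we get O(close_hatch).
The contrapositive of premise 5 (O(inspect_waiver → ¬close_hatch)) is O(close_hatch → ¬inspect_waiver), and O(close_hatch) is already established, so O(¬inspect_waiver).
Applying K to premise 9 (O(¬inspect_waiver → ¬declare_conflict)) and O(¬inspect_waiver) yields O(¬declare_conflict).
The contrapositive of premise 10 (O(attend_hearing → declare_conflict)) is O(¬declare_conflict → ¬attend_hearing), and O(¬declare_conflict) is already established, so O(¬attend_hearing).
The contrapositive of premise 3 (O(¬sanitize_area → attend_hearing)) is O(¬attend_hearing → sanitize_area), and O(¬attend_hearing) is already established, so O(sanitize_area).
Premise 6 is O(sanitize_area → delete_record); since O(sanitize_area), deontic closure gives O(delete_record).
So O(delete_record) holds — delete_record is obligatory. None of the other listed options is made obligatory by any chain of premises.

delete_record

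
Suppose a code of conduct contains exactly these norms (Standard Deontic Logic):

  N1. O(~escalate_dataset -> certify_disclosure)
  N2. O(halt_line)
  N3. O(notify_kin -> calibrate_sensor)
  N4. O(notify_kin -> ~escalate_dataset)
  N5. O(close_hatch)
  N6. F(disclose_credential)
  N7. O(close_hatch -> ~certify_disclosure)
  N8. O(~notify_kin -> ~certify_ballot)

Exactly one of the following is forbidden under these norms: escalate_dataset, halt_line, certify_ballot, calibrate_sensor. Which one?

From premise 5 we have O(close_hatch).
With premise 7, O(close_hatch -> ~certify_disclosure), the K-axiom yields O(~certify_disclosure).
Premise 1 is O(~escalate_dataset -> certify_disclosure); contrapositively O(~certify_disclosure -> escalate_dataset). Since O(~certify_disclosure) holds, K gives O(escalate_dataset).
The contrapositive of premise 4 (O(notify_kin -> ~escalate_dataset)) is O(escalate_dataset -> ~notify_kin), and O(escalate_dataset) is already established, so O(~notify_kin).
Applying K to premise 8 (O(~notify_kin -> ~certify_ballot)) and O(~notify_kin) yields O(~certify_ballot).
So O(~certify_ballot) holds, i.e. certify_ballot is forbidden. None of the other listed options is forbidden under the premises.

certify_ballot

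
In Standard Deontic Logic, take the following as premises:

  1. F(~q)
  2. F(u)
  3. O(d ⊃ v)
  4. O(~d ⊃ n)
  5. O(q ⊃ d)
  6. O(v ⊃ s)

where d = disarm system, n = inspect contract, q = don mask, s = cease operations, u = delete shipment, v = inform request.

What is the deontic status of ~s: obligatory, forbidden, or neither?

Premise 1 is F(~q), i.e. O(q).
With premise 5, O(q ⊃ d), the K-axiom yields O(d).
Applying K to premise 3 (O(d ⊃ v)) and O(d) yields O(v).
From O(v) and premise 6, O(v ⊃ s), we obtain O(s).
Premises 2, 4 do not contribute to this derivation.
Thus O(s), which is F(~s): ~s is forbidden.

Forbidden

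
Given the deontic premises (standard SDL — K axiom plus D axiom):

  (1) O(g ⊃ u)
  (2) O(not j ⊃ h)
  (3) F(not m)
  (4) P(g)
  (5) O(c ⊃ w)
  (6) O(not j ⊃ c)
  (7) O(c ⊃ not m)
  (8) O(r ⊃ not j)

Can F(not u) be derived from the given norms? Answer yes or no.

Premise 1 is O(g ⊃ u), but O(g) is not derivable from the premises (the permission P(g) asserts only not O(not g), not O(g)), so it does not yield O(u).
No other premise forces O(u). An ideal world satisfying every premise can still have not u true, so F(not u) is not derivable.

No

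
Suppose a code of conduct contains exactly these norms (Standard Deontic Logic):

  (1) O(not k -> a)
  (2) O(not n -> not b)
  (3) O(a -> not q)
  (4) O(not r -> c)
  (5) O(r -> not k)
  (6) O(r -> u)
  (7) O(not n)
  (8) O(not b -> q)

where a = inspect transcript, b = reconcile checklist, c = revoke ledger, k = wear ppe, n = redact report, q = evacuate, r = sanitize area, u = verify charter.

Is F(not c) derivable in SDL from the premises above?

Yes

Premise 7 gives O(not n).
Premise 2 is O(not n -> not b); since O(not n), deontic closure gives O(not b).
Premise 8 is O(not b -> q); since O(not b), deontic closure gives O(q).
Premise 3, O(a -> not q), contraposes to O(q -> not a); with O(q) we get O(not a).
Premise 1, O(not k -> a), contraposes to O(not a -> k); with O(not a) we get O(k).
Premise 5 is O(r -> not k); contrapositively O(k -> not r). Since O(k) holds, K gives O(not r).
With premise 4, O(not r -> c), the K-axiom yields O(c).
Premise 6 does not contribute to this derivation.
So O(c) holds, i.e. F(not c). The claim follows.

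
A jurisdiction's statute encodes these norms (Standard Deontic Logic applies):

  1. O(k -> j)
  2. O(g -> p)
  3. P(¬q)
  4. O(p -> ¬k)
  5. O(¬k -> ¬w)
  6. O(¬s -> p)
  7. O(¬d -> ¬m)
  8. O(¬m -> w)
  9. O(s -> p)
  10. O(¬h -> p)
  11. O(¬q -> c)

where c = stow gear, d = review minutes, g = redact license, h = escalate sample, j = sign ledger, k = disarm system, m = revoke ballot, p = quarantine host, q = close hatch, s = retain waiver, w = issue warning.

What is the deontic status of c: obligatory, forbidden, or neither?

Neither

Premise 11 is O(¬q -> c), but O(¬q) is not derivable from the premises (the permission P(¬q) asserts only ¬O(q), not O(¬q)), so it does not yield O(c).
No premise or chain of K-axiom applications forces O(c), and none forces O(¬c). So c is neither obligatory nor forbidden under these norms.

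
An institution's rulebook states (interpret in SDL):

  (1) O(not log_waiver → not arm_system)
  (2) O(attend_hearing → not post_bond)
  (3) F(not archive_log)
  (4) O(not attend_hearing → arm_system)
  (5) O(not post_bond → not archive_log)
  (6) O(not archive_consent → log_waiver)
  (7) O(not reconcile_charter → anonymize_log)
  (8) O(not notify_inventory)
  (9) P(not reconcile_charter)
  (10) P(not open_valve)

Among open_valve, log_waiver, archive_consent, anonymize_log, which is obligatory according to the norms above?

F(not archive_log) at premise 3 means O(archive_log).
Premise 5, O(not post_bond → not archive_log), contraposes to O(archive_log → post_bond); with O(archive_log) we get O(post_bond).
Premise 2 is O(attend_hearing → not post_bond); contrapositively O(post_bond → not attend_hearing). Since O(post_bond) holds, K gives O(not attend_hearing).
Applying K to premise 4 (O(not attend_hearing → arm_system)) and O(not attend_hearing) yields O(arm_system).
Premise 1, O(not log_waiver → not arm_system), contraposes to O(arm_system → log_waiver); with O(arm_system) we get O(log_waiver).
So O(log_waiver) holds — log_waiver is obligatory. None of the other listed options is made obligatory by any chain of premises.

log_waiver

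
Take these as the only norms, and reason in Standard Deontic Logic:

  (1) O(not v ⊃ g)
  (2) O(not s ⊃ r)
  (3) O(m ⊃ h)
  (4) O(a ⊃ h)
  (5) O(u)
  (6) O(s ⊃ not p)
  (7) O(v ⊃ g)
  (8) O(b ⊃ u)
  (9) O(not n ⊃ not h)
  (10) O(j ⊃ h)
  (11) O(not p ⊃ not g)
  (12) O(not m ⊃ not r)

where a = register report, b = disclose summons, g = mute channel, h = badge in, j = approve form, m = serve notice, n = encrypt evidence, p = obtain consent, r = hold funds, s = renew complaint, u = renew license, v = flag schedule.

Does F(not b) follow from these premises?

Premise 8 is O(b ⊃ u); even if O(u) held, inferring O(b) would be affirming the consequent — invalid.
No other premise forces O(b). An ideal world satisfying every premise can still have not b true, so F(not b) is not derivable.

No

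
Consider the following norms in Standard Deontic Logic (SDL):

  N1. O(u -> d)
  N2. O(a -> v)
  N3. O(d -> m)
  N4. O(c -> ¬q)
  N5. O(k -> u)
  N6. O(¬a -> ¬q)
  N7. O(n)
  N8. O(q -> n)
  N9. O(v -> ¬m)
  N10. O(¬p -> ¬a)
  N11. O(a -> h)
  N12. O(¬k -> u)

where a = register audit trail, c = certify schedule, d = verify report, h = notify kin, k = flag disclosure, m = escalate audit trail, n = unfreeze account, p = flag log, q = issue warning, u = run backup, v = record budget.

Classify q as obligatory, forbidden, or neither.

Premises 5 and 12 cover both cases: O(k -> u) and O(¬k -> u). Since k ∨ ¬k is a tautology, O(u) follows.
Applying K to premise 1 (O(u -> d)) and O(u) yields O(d).
From O(d) and premise 3, O(d -> m), we obtain O(m).
Premise 9, O(v -> ¬m), contraposes to O(m -> ¬v); with O(m) we get O(¬v).
Premise 2 is O(a -> v); contrapositively O(¬v -> ¬a). Since O(¬v) holds, K gives O(¬a).
With premise 6, O(¬a -> ¬q), the K-axiom yields O(¬q).
Premises 4, 7, 8, 10, 11 do not contribute to this derivation.
Thus O(¬q), which is F(q): q is forbidden.

Forbidden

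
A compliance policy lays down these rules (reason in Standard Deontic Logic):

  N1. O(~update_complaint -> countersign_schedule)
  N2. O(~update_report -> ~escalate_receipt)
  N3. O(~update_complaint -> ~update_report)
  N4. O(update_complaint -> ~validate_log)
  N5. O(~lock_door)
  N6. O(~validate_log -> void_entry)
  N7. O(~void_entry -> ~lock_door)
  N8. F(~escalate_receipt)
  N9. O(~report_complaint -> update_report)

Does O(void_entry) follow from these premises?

F(~escalate_receipt) at premise 8 means O(escalate_receipt).
Premise 2, O(~update_report -> ~escalate_receipt), contraposes to O(escalate_receipt -> update_report); with O(escalate_receipt) we get O(update_report).
Premise 3 is O(~update_complaint -> ~update_report); contrapositively O(update_report -> update_complaint). Since O(update_report) holds, K gives O(update_complaint).
With premise 4, O(update_complaint -> ~validate_log), the K-axiom yields O(~validate_log).
Premise 6 is O(~validate_log -> void_entry); since O(~validate_log), deontic closure gives O(void_entry).
Premises 1, 5, 7, 9 do not contribute to this derivation.
So O(void_entry) follows.

Yes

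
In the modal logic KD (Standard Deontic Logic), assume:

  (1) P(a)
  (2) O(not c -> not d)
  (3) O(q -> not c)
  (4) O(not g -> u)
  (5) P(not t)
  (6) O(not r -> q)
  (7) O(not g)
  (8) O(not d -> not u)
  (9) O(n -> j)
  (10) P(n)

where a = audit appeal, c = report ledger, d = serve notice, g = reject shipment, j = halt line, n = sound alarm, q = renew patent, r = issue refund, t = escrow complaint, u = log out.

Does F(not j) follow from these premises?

No

Premise 9 is O(n -> j), but O(n) is not derivable from the premises (the permission P(n) asserts only not O(not n), not O(n)), so it does not yield O(j).
No other premise forces O(j). An ideal world satisfying every premise can still have not j true, so F(not j) is not derivable.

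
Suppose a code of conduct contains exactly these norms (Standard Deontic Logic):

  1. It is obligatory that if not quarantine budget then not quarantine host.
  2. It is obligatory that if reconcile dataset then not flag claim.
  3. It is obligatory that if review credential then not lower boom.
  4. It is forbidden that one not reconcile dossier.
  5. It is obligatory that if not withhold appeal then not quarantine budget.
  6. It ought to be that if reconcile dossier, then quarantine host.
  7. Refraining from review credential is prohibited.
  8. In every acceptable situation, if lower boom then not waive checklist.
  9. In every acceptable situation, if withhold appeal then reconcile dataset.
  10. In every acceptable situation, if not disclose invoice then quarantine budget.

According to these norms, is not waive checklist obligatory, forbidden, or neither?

Neither

Premise 8 is O(lower_boom → ¬waive_checklist), but O(lower_boom) is not derivable from the premises, so it does not yield O(¬waive_checklist).
No premise or chain of K-axiom applications forces O(¬waive_checklist), and none forces O(waive_checklist). So ¬waive_checklist is neither obligatory nor forbidden under these norms.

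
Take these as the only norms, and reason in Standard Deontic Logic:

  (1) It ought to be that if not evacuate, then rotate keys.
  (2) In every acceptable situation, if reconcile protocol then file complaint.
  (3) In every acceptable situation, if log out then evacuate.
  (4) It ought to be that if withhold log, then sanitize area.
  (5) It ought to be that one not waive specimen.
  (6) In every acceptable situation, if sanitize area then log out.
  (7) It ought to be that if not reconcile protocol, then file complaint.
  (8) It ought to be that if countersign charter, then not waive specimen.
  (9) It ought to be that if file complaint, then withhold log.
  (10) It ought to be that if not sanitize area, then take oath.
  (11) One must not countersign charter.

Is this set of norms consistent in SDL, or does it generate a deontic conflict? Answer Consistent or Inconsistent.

Consistent

Premise 8 is O(countersign_charter → ¬waive_specimen); even if O(¬waive_specimen) held, inferring O(countersign_charter) would be affirming the consequent — invalid.
So O(countersign_charter) is not derivable, and the apparent clash with O(¬countersign_charter) does not arise.
A world satisfying every obligation exists (e.g. countersign_charter=false, evacuate=true, file_complaint=true, log_out=true, reconcile_protocol=false, rotate_keys=false, sanitize_area=true, take_oath=false, waive_specimen=false, withhold_log=true); no atom is both obligatory and forbidden, so the set is consistent.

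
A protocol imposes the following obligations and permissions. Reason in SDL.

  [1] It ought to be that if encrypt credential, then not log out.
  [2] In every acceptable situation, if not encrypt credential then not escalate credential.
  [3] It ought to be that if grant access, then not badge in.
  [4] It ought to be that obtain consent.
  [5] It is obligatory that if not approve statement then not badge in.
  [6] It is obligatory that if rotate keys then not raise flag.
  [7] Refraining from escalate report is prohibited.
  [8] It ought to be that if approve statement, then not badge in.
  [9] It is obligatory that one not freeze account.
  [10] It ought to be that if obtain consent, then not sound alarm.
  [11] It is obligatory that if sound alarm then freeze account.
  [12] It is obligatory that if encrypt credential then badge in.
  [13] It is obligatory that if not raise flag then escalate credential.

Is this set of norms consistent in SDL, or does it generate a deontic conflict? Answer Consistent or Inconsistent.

Premise 11 is O(sound_alarm → freeze_account), but O(sound_alarm) is not derivable from the premises, so it does not yield O(freeze_account).
So O(freeze_account) is not derivable, and the apparent clash with O(¬freeze_account) does not arise.
A world satisfying every obligation exists (e.g. approve_statement=false, badge_in=false, encrypt_credential=false, escalate_credential=false, escalate_report=true, freeze_account=false, grant_access=false, log_out=false, obtain_consent=true, raise_flag=true, rotate_keys=false, sound_alarm=false); no atom is both obligatory and forbidden, so the set is consistent.

Consistent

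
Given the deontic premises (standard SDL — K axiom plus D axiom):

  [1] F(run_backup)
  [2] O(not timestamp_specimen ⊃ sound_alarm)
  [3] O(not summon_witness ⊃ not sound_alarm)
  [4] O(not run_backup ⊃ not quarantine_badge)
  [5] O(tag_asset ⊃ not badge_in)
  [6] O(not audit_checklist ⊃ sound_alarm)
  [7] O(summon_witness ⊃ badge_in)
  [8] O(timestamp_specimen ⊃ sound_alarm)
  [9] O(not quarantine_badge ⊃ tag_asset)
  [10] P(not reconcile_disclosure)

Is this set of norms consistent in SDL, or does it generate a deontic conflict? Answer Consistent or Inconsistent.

Inconsistent

By case analysis on not timestamp_specimen: premise 2 gives O(not timestamp_specimen ⊃ sound_alarm) and premise 8 gives O(timestamp_specimen ⊃ sound_alarm), so O(sound_alarm) either way.
The contrapositive of premise 3 (O(not summon_witness ⊃ not sound_alarm)) is O(sound_alarm ⊃ summon_witness), and O(sound_alarm) is already established, so O(summon_witness).
Premise 7 is O(summon_witness ⊃ badge_in); since O(summon_witness), deontic closure gives O(badge_in).
Premise 5 is O(tag_asset ⊃ not badge_in); contrapositively O(badge_in ⊃ not tag_asset). Since O(badge_in) holds, K gives O(not tag_asset).
The contrapositive of premise 9 (O(not quarantine_badge ⊃ tag_asset)) is O(not tag_asset ⊃ quarantine_badge), and O(not tag_asset) is already established, so O(quarantine_badge).
Premise 4, O(not run_backup ⊃ not quarantine_badge), contraposes to O(quarantine_badge ⊃ run_backup); with O(quarantine_badge) we get O(run_backup).
However, F(run_backup) at premise 1 amounts to O(not run_backup).
We now have both O(run_backup) and O(not run_backup) — run_backup is simultaneously obligatory and forbidden, violating the D-axiom.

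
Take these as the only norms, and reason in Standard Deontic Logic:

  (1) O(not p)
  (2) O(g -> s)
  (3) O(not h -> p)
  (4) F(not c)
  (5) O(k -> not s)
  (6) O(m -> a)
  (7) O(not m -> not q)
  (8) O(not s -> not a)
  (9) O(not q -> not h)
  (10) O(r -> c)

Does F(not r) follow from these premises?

Premise 10 is O(r -> c); even if O(c) held, inferring O(r) would be affirming the consequent — invalid.
No other premise forces O(r). An ideal world satisfying every premise can still have not r true, so F(not r) is not derivable.

No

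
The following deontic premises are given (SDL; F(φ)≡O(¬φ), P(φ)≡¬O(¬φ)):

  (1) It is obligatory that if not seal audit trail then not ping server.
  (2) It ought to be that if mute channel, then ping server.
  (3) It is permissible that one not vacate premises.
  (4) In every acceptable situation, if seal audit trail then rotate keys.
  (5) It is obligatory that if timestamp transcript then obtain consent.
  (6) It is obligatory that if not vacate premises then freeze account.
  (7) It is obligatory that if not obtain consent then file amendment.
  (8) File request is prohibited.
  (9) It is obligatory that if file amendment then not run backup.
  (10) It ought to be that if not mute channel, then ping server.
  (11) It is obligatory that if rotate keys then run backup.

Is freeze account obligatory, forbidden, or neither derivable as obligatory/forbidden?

Neither

Premise 6 is O(¬vacate_premises → freeze_account), but O(¬vacate_premises) is not derivable from the premises (the permission P(¬vacate_premises) asserts only ¬O(vacate_premises), not O(¬vacate_premises)), so it does not yield O(freeze_account).
No premise or chain of K-axiom applications forces O(freeze_account), and none forces O(¬freeze_account). So freeze_account is neither obligatory nor forbidden under these norms.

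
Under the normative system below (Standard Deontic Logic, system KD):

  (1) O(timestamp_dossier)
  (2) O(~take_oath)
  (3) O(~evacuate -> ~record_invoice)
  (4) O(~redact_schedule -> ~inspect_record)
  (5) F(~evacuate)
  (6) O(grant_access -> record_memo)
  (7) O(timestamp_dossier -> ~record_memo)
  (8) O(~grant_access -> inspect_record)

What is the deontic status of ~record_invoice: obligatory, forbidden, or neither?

Neither

Premise 3 is O(~evacuate -> ~record_invoice), but O(~evacuate) is not derivable from the premises, so it does not yield O(~record_invoice).
No premise or chain of K-axiom applications forces O(~record_invoice), and none forces O(record_invoice). So ~record_invoice is neither obligatory nor forbidden under these norms.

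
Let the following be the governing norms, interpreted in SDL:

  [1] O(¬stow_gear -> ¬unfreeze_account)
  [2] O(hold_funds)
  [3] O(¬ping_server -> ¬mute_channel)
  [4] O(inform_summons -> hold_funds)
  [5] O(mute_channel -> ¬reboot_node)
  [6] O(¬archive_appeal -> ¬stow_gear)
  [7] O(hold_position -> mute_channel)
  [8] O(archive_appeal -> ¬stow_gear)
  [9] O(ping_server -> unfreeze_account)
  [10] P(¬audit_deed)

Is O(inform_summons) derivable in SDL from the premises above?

No

Premise 4 is O(inform_summons -> hold_funds); even if O(hold_funds) held, inferring O(inform_summons) would be affirming the consequent — invalid.
No other premise forces O(inform_summons). An ideal world satisfying every premise can still have inform_summons false, so O(inform_summons) is not derivable.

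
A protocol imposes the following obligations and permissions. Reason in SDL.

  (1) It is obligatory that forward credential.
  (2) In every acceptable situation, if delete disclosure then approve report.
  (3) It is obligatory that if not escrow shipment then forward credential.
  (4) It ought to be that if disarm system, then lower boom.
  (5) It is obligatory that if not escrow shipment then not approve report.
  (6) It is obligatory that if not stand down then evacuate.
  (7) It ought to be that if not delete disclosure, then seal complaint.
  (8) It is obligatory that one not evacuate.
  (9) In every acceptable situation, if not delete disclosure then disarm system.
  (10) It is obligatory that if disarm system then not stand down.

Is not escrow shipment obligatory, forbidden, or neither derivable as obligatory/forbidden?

From premise 8 we have O(¬evacuate).
Premise 6 is O(¬stand_down → evacuate); contrapositively O(¬evacuate → stand_down). Since O(¬evacuate) holds, K gives O(stand_down).
The contrapositive of premise 10 (O(disarm_system → ¬stand_down)) is O(stand_down → ¬disarm_system), and O(stand_down) is already established, so O(¬disarm_system).
Premise 9 is O(¬delete_disclosure → disarm_system); contrapositively O(¬disarm_system → delete_disclosure). Since O(¬disarm_system) holds, K gives O(delete_disclosure).
From O(delete_disclosure) and premise 2, O(delete_disclosure → approve_report), we obtain O(approve_report).
Premise 5, O(¬escrow_shipment → ¬approve_report), contraposes to O(approve_report → escrow_shipment); with O(approve_report) we get O(escrow_shipment).
Premises 1, 3, 4, 7 do not contribute to this derivation.
Thus O(escrow_shipment), which is F(¬escrow_shipment): ¬escrow_shipment is forbidden.

Forbidden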